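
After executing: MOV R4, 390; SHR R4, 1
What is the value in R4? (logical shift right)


Register state trace:
  MOV R4, 390  → R4 = 390
  SHR R4, 1  → R4 = 390 >> 1 = 390 // 2^1 = 195
Final: R4 = 195

195


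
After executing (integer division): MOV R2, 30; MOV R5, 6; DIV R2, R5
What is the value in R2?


Register state trace:
  MOV R2, 30  → R2 = 30
  MOV R5, 6  → R5 = 6
  DIV R2, R5  → R2 = 30 // 6 = 5
Final: R2 = 5

5


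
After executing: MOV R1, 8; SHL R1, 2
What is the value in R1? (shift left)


Register state trace:
  MOV R1, 8  → R1 = 8
  SHL R1, 2  → R1 = 8 << 2 = 8 * 2^2 = 32
Final: R1 = 32

32


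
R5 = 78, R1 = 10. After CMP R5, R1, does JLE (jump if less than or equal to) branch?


Trace:
  R5 = 78, R1 = 10
  CMP R5, R1  → compares 78 vs 10
  JLE checks: is 78 less than or equal to 10?
  78 > 10, so condition is false
Branch taken: No

No


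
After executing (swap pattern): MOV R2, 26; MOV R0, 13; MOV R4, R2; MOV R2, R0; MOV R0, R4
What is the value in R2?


Register state trace (swap pattern):
  MOV R2, 26  → R2 = 26
  MOV R0, 13  → R0 = 13
  MOV R4, R2  → R4 = 26  (save R2)
  MOV R2, R0  → R2 = 13  (R2 gets R0's value)
  MOV R0, R4  → R0 = 26  (R0 gets saved value)
Final: R2 = 13

13


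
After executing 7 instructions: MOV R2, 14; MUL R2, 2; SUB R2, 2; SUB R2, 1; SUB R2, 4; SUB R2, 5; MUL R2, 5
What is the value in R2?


Register state trace:
  MOV R2, 14  → R2 = 14
  MUL R2, 2  → R2 = 14 * 2 = 28
  SUB R2, 2  → R2 = 28 - 2 = 26
  SUB R2, 1  → R2 = 26 - 1 = 25
  SUB R2, 4  → R2 = 25 - 4 = 21
  SUB R2, 5  → R2 = 21 - 5 = 16
  MUL R2, 5  → R2 = 16 * 5 = 80
Final: R2 = 80

80


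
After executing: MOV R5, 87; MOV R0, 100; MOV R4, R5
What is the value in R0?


Register state trace:
  MOV R5, 87  → R5 = 87
  MOV R0, 100  → R0 = 100
  MOV R4, R5  → R4 = 87
Final: R0 = 100

100


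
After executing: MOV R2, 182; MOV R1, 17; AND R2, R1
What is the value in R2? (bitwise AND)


Register state trace:
  MOV R2, 182  → R2 = 182 (0b10110110)
  MOV R1, 17  → R1 = 17 (0b00010001)
  AND R2, R1  → R2 = 182 AND 17 = 16 (0b00010000)
Final: R2 = 16

16


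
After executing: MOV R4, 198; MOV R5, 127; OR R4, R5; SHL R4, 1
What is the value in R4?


Register state trace:
  MOV R4, 198  → R4 = 198 (0b11000110)
  MOV R5, 127  → R5 = 127 (0b01111111)
  OR R4, R5  → R4 = 198 OR 127 = 255 (0b11111111)
  SHL R4, 1  → R4 = 255 << 1 = 510
Final: R4 = 510

510


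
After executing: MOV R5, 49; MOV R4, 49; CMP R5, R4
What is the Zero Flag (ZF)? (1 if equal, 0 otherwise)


Register state trace:
  MOV R5, 49  → R5 = 49
  MOV R4, 49  → R4 = 49
  CMP R5, R4  → computes 49 - 49 = 0
  Result is zero, so values are equal
ZF = 1

1


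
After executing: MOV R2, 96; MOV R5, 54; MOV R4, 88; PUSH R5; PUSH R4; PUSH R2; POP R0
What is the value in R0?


Stack trace (top is rightmost):
  MOV R2, 96  → R2 = 96
  MOV R5, 54  → R5 = 54
  MOV R4, 88  → R4 = 88
  PUSH R5  → stack: [54]
  PUSH R4  → stack: [54, 88]
  PUSH R2  → stack: [54, 88, 96]
  POP R0  → R0 = 96, stack: [54, 88]
Final: R0 = 96

96


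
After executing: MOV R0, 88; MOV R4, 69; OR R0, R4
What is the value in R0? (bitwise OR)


Register state trace:
  MOV R0, 88  → R0 = 88 (0b01011000)
  MOV R4, 69  → R4 = 69 (0b01000101)
  OR R0, R4   → R0 = 88 OR 69 = 93 (0b01011101)
Final: R0 = 93

93


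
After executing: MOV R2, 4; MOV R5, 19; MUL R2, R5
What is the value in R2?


Register state trace:
  MOV R2, 4  → R2 = 4
  MOV R5, 19  → R5 = 19
  MUL R2, R5  → R2 = 4 * 19 = 76
Final: R2 = 76

76


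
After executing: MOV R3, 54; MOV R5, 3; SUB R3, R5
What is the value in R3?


Register state trace:
  MOV R3, 54  → R3 = 54
  MOV R5, 3  → R5 = 3
  SUB R3, R5  → R3 = 54 - 3 = 51
Final: R3 = 51

51


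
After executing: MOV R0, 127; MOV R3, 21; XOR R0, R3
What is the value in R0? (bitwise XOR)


Register state trace:
  MOV R0, 127  → R0 = 127 (0b01111111)
  MOV R3, 21  → R3 = 21 (0b00010101)
  XOR R0, R3  → R0 = 127 XOR 21 = 106 (0b01101010)
Final: R0 = 106

106


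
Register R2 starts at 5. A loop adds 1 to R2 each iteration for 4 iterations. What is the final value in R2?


Starting value: R2 = 5
  Iter 1: R2 = 5 + 1 = 6
  Iter 2: R2 = 6 + 1 = 7
  Iter 3: R2 = 7 + 1 = 8
  Iter 4: R2 = 8 + 1 = 9
Final: R2 = 9

9


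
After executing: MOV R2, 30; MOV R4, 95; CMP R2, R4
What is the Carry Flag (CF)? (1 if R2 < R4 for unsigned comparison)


Register state trace:
  MOV R2, 30  → R2 = 30
  MOV R4, 95  → R4 = 95
  CMP R2, R4  → unsigned 30 - 95: borrow occurs
  30 < 95, so CF = 1
CF = 1

1


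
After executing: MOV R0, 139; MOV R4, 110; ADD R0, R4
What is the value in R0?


Register state trace:
  MOV R0, 139  → R0 = 139
  MOV R4, 110  → R4 = 110
  ADD R0, R4  → R0 = 139 + 110 = 249
Final: R0 = 249

249


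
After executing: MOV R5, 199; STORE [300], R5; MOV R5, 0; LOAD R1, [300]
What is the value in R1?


Register and memory trace:
  MOV R5, 199  → R5 = 199
  STORE [300], R5  → mem[300] = 199
  MOV R5, 0  → R5 = 0
  LOAD R1, [300]  → R1 = mem[300] = 199
Final: R1 = 199

199


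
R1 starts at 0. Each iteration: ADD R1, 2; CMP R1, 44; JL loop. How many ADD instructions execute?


Loop trace (R1 starts at 0, target 44, step 2):
  ADD #1: R1 = 0 + 2 = 2  → 2 < 44, loop
  ADD #2: R1 = 2 + 2 = 4  → 4 < 44, loop
  ADD #3: R1 = 4 + 2 = 6  → 6 < 44, loop
  ADD #4: R1 = 6 + 2 = 8  → 8 < 44, loop
  ADD #5: R1 = 8 + 2 = 10  → 10 < 44, loop
  ADD #6: R1 = 10 + 2 = 12  → 12 < 44, loop
  ADD #7: R1 = 12 + 2 = 14  → 14 < 44, loop
  ADD #8: R1 = 14 + 2 = 16  → 16 < 44, loop
  ADD #9: R1 = 16 + 2 = 18  → 18 < 44, loop
  ADD #10: R1 = 18 + 2 = 20  → 20 < 44, loop
  ADD #11: R1 = 20 + 2 = 22  → 22 < 44, loop
  ADD #12: R1 = 22 + 2 = 24  → 24 < 44, loop
  ADD #13: R1 = 24 + 2 = 26  → 26 < 44, loop
  ADD #14: R1 = 26 + 2 = 28  → 28 < 44, loop
  ADD #15: R1 = 28 + 2 = 30  → 30 < 44, loop
  ADD #16: R1 = 30 + 2 = 32  → 32 < 44, loop
  ADD #17: R1 = 32 + 2 = 34  → 34 < 44, loop
  ADD #18: R1 = 34 + 2 = 36  → 36 < 44, loop
  ADD #19: R1 = 36 + 2 = 38  → 38 < 44, loop
  ADD #20: R1 = 38 + 2 = 40  → 40 < 44, loop
  ADD #21: R1 = 40 + 2 = 42  → 42 < 44, loop
  ADD #22: R1 = 42 + 2 = 44  → 44 >= 44, exit
Total ADD instructions: 22

22


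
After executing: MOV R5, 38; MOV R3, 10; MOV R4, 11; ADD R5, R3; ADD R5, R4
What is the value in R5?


Register state trace:
  MOV R5, 38  → R5 = 38
  MOV R3, 10  → R3 = 10
  MOV R4, 11  → R4 = 11
  ADD R5, R3  → R5 = 38 + 10 = 48
  ADD R5, R4  → R5 = 48 + 11 = 59
Final: R5 = 59

59


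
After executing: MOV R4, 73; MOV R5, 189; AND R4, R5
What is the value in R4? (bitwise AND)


Register state trace:
  MOV R4, 73  → R4 = 73 (0b01001001)
  MOV R5, 189  → R5 = 189 (0b10111101)
  AND R4, R5  → R4 = 73 AND 189 = 9 (0b00001001)
Final: R4 = 9

9


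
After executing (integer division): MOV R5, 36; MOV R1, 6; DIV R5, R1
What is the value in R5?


Register state trace:
  MOV R5, 36  → R5 = 36
  MOV R1, 6  → R1 = 6
  DIV R5, R1  → R5 = 36 // 6 = 6
Final: R5 = 6

6


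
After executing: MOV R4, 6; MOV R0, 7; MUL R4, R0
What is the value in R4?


Register state trace:
  MOV R4, 6  → R4 = 6
  MOV R0, 7  → R0 = 7
  MUL R4, R0  → R4 = 6 * 7 = 42
Final: R4 = 42

42


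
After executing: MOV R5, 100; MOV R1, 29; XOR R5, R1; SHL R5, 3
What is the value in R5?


Register state trace:
  MOV R5, 100  → R5 = 100 (0b01100100)
  MOV R1, 29  → R1 = 29 (0b00011101)
  XOR R5, R1  → R5 = 100 XOR 29 = 121 (0b01111001)
  SHL R5, 3  → R5 = 121 << 3 = 968
Final: R5 = 968

968


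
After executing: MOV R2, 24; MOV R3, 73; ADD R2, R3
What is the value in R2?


Register state trace:
  MOV R2, 24  → R2 = 24
  MOV R3, 73  → R3 = 73
  ADD R2, R3  → R2 = 24 + 73 = 97
Final: R2 = 97

97


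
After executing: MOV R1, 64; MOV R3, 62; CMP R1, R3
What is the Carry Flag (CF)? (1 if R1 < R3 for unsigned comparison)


Register state trace:
  MOV R1, 64  → R1 = 64
  MOV R3, 62  → R3 = 62
  CMP R1, R3  → unsigned 64 - 62: no borrow
  64 >= 62, so CF = 0
CF = 0

0


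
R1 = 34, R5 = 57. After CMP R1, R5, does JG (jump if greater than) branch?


Trace:
  R1 = 34, R5 = 57
  CMP R1, R5  → compares 34 vs 57
  JG checks: is 34 greater than 57?
  34 < 57, so condition is false
Branch taken: No

No


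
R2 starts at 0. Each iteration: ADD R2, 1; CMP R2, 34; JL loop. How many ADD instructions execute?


Loop trace (R2 starts at 0, target 34, step 1):
  ADD #1: R2 = 0 + 1 = 1  → 1 < 34, loop
  ADD #2: R2 = 1 + 1 = 2  → 2 < 34, loop
  ADD #3: R2 = 2 + 1 = 3  → 3 < 34, loop
  ADD #4: R2 = 3 + 1 = 4  → 4 < 34, loop
  ADD #5: R2 = 4 + 1 = 5  → 5 < 34, loop
  ADD #6: R2 = 5 + 1 = 6  → 6 < 34, loop
  ADD #7: R2 = 6 + 1 = 7  → 7 < 34, loop
  ADD #8: R2 = 7 + 1 = 8  → 8 < 34, loop
  ADD #9: R2 = 8 + 1 = 9  → 9 < 34, loop
  ADD #10: R2 = 9 + 1 = 10  → 10 < 34, loop
  ADD #11: R2 = 10 + 1 = 11  → 11 < 34, loop
  ADD #12: R2 = 11 + 1 = 12  → 12 < 34, loop
  ADD #13: R2 = 12 + 1 = 13  → 13 < 34, loop
  ADD #14: R2 = 13 + 1 = 14  → 14 < 34, loop
  ADD #15: R2 = 14 + 1 = 15  → 15 < 34, loop
  ADD #16: R2 = 15 + 1 = 16  → 16 < 34, loop
  ADD #17: R2 = 16 + 1 = 17  → 17 < 34, loop
  ADD #18: R2 = 17 + 1 = 18  → 18 < 34, loop
  ADD #19: R2 = 18 + 1 = 19  → 19 < 34, loop
  ADD #20: R2 = 19 + 1 = 20  → 20 < 34, loop
  ADD #21: R2 = 20 + 1 = 21  → 21 < 34, loop
  ADD #22: R2 = 21 + 1 = 22  → 22 < 34, loop
  ADD #23: R2 = 22 + 1 = 23  → 23 < 34, loop
  ADD #24: R2 = 23 + 1 = 24  → 24 < 34, loop
  ADD #25: R2 = 24 + 1 = 25  → 25 < 34, loop
  ADD #26: R2 = 25 + 1 = 26  → 26 < 34, loop
  ADD #27: R2 = 26 + 1 = 27  → 27 < 34, loop
  ADD #28: R2 = 27 + 1 = 28  → 28 < 34, loop
  ADD #29: R2 = 28 + 1 = 29  → 29 < 34, loop
  ADD #30: R2 = 29 + 1 = 30  → 30 < 34, loop
  ADD #31: R2 = 30 + 1 = 31  → 31 < 34, loop
  ADD #32: R2 = 31 + 1 = 32  → 32 < 34, loop
  ADD #33: R2 = 32 + 1 = 33  → 33 < 34, loop
  ADD #34: R2 = 33 + 1 = 34  → 34 >= 34, exit
Total ADD instructions: 34

34


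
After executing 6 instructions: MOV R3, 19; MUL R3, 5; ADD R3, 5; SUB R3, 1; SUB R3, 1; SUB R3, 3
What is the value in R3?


Register state trace:
  MOV R3, 19  → R3 = 19
  MUL R3, 5  → R3 = 19 * 5 = 95
  ADD R3, 5  → R3 = 95 + 5 = 100
  SUB R3, 1  → R3 = 100 - 1 = 99
  SUB R3, 1  → R3 = 99 - 1 = 98
  SUB R3, 3  → R3 = 98 - 3 = 95
Final: R3 = 95

95


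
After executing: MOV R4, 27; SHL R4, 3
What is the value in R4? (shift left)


Register state trace:
  MOV R4, 27  → R4 = 27
  SHL R4, 3  → R4 = 27 << 3 = 27 * 2^3 = 216
Final: R4 = 216

216


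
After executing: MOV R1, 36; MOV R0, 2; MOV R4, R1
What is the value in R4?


Register state trace:
  MOV R1, 36  → R1 = 36
  MOV R0, 2  → R0 = 2
  MOV R4, R1  → R4 = 36
Final: R4 = 36

36


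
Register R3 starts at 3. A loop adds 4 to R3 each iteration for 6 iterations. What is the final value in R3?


Starting value: R3 = 3
  Iter 1: R3 = 3 + 4 = 7
  Iter 2: R3 = 7 + 4 = 11
  Iter 3: R3 = 11 + 4 = 15
  Iter 4: R3 = 15 + 4 = 19
  Iter 5: R3 = 19 + 4 = 23
  Iter 6: R3 = 23 + 4 = 27
Final: R3 = 27

27


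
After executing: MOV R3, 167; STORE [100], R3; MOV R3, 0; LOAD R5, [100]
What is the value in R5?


Register and memory trace:
  MOV R3, 167  → R3 = 167
  STORE [100], R3  → mem[100] = 167
  MOV R3, 0  → R3 = 0
  LOAD R5, [100]  → R5 = mem[100] = 167
Final: R5 = 167

167


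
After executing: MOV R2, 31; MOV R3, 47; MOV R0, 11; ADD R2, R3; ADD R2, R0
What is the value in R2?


Register state trace:
  MOV R2, 31  → R2 = 31
  MOV R3, 47  → R3 = 47
  MOV R0, 11  → R0 = 11
  ADD R2, R3  → R2 = 31 + 47 = 78
  ADD R2, R0  → R2 = 78 + 11 = 89
Final: R2 = 89

89


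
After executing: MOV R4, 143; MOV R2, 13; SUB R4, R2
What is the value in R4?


Register state trace:
  MOV R4, 143  → R4 = 143
  MOV R2, 13  → R2 = 13
  SUB R4, R2  → R4 = 143 - 13 = 130
Final: R4 = 130

130


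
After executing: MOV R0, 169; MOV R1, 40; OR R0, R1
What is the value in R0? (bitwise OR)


Register state trace:
  MOV R0, 169  → R0 = 169 (0b10101001)
  MOV R1, 40  → R1 = 40 (0b00101000)
  OR R0, R1   → R0 = 169 OR 40 = 169 (0b10101001)
Final: R0 = 169

169


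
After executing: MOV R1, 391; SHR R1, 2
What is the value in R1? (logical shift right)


Register state trace:
  MOV R1, 391  → R1 = 391
  SHR R1, 2  → R1 = 391 >> 2 = 391 // 2^2 = 97
Final: R1 = 97

97


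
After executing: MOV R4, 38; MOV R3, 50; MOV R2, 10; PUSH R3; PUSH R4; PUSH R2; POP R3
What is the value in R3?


Stack trace (top is rightmost):
  MOV R4, 38  → R4 = 38
  MOV R3, 50  → R3 = 50
  MOV R2, 10  → R2 = 10
  PUSH R3  → stack: [50]
  PUSH R4  → stack: [50, 38]
  PUSH R2  → stack: [50, 38, 10]
  POP R3  → R3 = 10, stack: [50, 38]
Final: R3 = 10

10


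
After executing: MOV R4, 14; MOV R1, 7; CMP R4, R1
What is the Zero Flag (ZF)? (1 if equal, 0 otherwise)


Register state trace:
  MOV R4, 14  → R4 = 14
  MOV R1, 7  → R1 = 7
  CMP R4, R1  → computes 14 - 7 = 7
  Result is nonzero, so values are not equal
ZF = 0

0


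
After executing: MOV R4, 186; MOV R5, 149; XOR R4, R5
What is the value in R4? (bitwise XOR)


Register state trace:
  MOV R4, 186  → R4 = 186 (0b10111010)
  MOV R5, 149  → R5 = 149 (0b10010101)
  XOR R4, R5  → R4 = 186 XOR 149 = 47 (0b00101111)
Final: R4 = 47

47


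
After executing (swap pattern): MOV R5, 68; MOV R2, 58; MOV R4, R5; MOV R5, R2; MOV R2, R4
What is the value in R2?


Register state trace (swap pattern):
  MOV R5, 68  → R5 = 68
  MOV R2, 58  → R2 = 58
  MOV R4, R5  → R4 = 68  (save R5)
  MOV R5, R2  → R5 = 58  (R5 gets R2's value)
  MOV R2, R4  → R2 = 68  (R2 gets saved value)
Final: R2 = 68

68


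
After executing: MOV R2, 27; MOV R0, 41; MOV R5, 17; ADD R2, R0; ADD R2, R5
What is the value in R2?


Register state trace:
  MOV R2, 27  → R2 = 27
  MOV R0, 41  → R0 = 41
  MOV R5, 17  → R5 = 17
  ADD R2, R0  → R2 = 27 + 41 = 68
  ADD R2, R5  → R2 = 68 + 17 = 85
Final: R2 = 85

85


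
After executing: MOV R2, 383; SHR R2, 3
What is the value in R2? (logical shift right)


Register state trace:
  MOV R2, 383  → R2 = 383
  SHR R2, 3  → R2 = 383 >> 3 = 383 // 2^3 = 47
Final: R2 = 47

47


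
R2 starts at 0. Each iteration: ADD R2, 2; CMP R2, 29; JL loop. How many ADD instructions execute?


Loop trace (R2 starts at 0, target 29, step 2):
  ADD #1: R2 = 0 + 2 = 2  → 2 < 29, loop
  ADD #2: R2 = 2 + 2 = 4  → 4 < 29, loop
  ADD #3: R2 = 4 + 2 = 6  → 6 < 29, loop
  ADD #4: R2 = 6 + 2 = 8  → 8 < 29, loop
  ADD #5: R2 = 8 + 2 = 10  → 10 < 29, loop
  ADD #6: R2 = 10 + 2 = 12  → 12 < 29, loop
  ADD #7: R2 = 12 + 2 = 14  → 14 < 29, loop
  ADD #8: R2 = 14 + 2 = 16  → 16 < 29, loop
  ADD #9: R2 = 16 + 2 = 18  → 18 < 29, loop
  ADD #10: R2 = 18 + 2 = 20  → 20 < 29, loop
  ADD #11: R2 = 20 + 2 = 22  → 22 < 29, loop
  ADD #12: R2 = 22 + 2 = 24  → 24 < 29, loop
  ADD #13: R2 = 24 + 2 = 26  → 26 < 29, loop
  ADD #14: R2 = 26 + 2 = 28  → 28 < 29, loop
  ADD #15: R2 = 28 + 2 = 30  → 30 >= 29, exit
Total ADD instructions: 15

15


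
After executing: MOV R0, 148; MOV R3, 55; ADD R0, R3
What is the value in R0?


Register state trace:
  MOV R0, 148  → R0 = 148
  MOV R3, 55  → R3 = 55
  ADD R0, R3  → R0 = 148 + 55 = 203
Final: R0 = 203

203


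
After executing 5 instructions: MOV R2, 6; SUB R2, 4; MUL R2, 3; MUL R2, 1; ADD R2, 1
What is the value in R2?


Register state trace:
  MOV R2, 6  → R2 = 6
  SUB R2, 4  → R2 = 6 - 4 = 2
  MUL R2, 3  → R2 = 2 * 3 = 6
  MUL R2, 1  → R2 = 6 * 1 = 6
  ADD R2, 1  → R2 = 6 + 1 = 7
Final: R2 = 7

7


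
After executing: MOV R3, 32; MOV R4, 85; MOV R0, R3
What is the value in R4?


Register state trace:
  MOV R3, 32  → R3 = 32
  MOV R4, 85  → R4 = 85
  MOV R0, R3  → R0 = 32
Final: R4 = 85

85


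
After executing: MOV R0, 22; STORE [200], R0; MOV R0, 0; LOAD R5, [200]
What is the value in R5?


Register and memory trace:
  MOV R0, 22  → R0 = 22
  STORE [200], R0  → mem[200] = 22
  MOV R0, 0  → R0 = 0
  LOAD R5, [200]  → R5 = mem[200] = 22
Final: R5 = 22

22


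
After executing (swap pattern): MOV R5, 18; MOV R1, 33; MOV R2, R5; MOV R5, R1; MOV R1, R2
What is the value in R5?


Register state trace (swap pattern):
  MOV R5, 18  → R5 = 18
  MOV R1, 33  → R1 = 33
  MOV R2, R5  → R2 = 18  (save R5)
  MOV R5, R1  → R5 = 33  (R5 gets R1's value)
  MOV R1, R2  → R1 = 18  (R1 gets saved value)
Final: R5 = 33

33


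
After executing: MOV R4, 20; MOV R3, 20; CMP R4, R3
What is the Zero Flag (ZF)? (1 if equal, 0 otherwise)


Register state trace:
  MOV R4, 20  → R4 = 20
  MOV R3, 20  → R3 = 20
  CMP R4, R3  → computes 20 - 20 = 0
  Result is zero, so values are equal
ZF = 1

1


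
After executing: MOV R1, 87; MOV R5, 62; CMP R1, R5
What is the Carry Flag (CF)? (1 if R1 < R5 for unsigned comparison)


Register state trace:
  MOV R1, 87  → R1 = 87
  MOV R5, 62  → R5 = 62
  CMP R1, R5  → unsigned 87 - 62: no borrow
  87 >= 62, so CF = 0
CF = 0

0


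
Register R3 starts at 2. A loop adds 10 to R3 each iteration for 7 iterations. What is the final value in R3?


Starting value: R3 = 2
  Iter 1: R3 = 2 + 10 = 12
  Iter 2: R3 = 12 + 10 = 22
  Iter 3: R3 = 22 + 10 = 32
  Iter 4: R3 = 32 + 10 = 42
  Iter 5: R3 = 42 + 10 = 52
  Iter 6: R3 = 52 + 10 = 62
  Iter 7: R3 = 62 + 10 = 72
Final: R3 = 72

72


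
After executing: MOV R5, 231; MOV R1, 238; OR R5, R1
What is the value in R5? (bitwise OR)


Register state trace:
  MOV R5, 231  → R5 = 231 (0b11100111)
  MOV R1, 238  → R1 = 238 (0b11101110)
  OR R5, R1   → R5 = 231 OR 238 = 239 (0b11101111)
Final: R5 = 239

239


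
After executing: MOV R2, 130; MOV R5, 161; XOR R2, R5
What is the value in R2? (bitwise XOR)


Register state trace:
  MOV R2, 130  → R2 = 130 (0b10000010)
  MOV R5, 161  → R5 = 161 (0b10100001)
  XOR R2, R5  → R2 = 130 XOR 161 = 35 (0b00100011)
Final: R2 = 35

35


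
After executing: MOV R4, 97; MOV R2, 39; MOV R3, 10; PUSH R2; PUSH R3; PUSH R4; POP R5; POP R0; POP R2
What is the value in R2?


Stack trace (top is rightmost):
  MOV R4, 97  → R4 = 97
  MOV R2, 39  → R2 = 39
  MOV R3, 10  → R3 = 10
  PUSH R2  → stack: [39]
  PUSH R3  → stack: [39, 10]
  PUSH R4  → stack: [39, 10, 97]
  POP R5  → R5 = 97, stack: [39, 10]
  POP R0  → R0 = 10, stack: [39]
  POP R2  → R2 = 39, stack: []
Final: R2 = 39

39


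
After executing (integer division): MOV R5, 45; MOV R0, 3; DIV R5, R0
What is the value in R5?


Register state trace:
  MOV R5, 45  → R5 = 45
  MOV R0, 3  → R0 = 3
  DIV R5, R0  → R5 = 45 // 3 = 15
Final: R5 = 15

15


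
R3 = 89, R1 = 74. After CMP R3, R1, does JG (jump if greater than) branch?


Trace:
  R3 = 89, R1 = 74
  CMP R3, R1  → compares 89 vs 74
  JG checks: is 89 greater than 74?
  89 > 74, so condition is true
Branch taken: Yes

Yes


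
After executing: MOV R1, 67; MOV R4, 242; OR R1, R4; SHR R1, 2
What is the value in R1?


Register state trace:
  MOV R1, 67  → R1 = 67 (0b01000011)
  MOV R4, 242  → R4 = 242 (0b11110010)
  OR R1, R4  → R1 = 67 OR 242 = 243 (0b11110011)
  SHR R1, 2  → R1 = 243 >> 2 = 60
Final: R1 = 60

60


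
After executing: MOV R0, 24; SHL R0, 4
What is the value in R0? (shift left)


Register state trace:
  MOV R0, 24  → R0 = 24
  SHL R0, 4  → R0 = 24 << 4 = 24 * 2^4 = 384
Final: R0 = 384

384


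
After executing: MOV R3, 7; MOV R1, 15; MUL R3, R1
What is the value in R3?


Register state trace:
  MOV R3, 7  → R3 = 7
  MOV R1, 15  → R1 = 15
  MUL R3, R1  → R3 = 7 * 15 = 105
Final: R3 = 105

105


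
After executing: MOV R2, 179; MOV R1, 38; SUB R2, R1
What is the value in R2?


Register state trace:
  MOV R2, 179  → R2 = 179
  MOV R1, 38  → R1 = 38
  SUB R2, R1  → R2 = 179 - 38 = 141
Final: R2 = 141

141


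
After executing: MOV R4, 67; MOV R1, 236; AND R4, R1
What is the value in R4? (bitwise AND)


Register state trace:
  MOV R4, 67  → R4 = 67 (0b01000011)
  MOV R1, 236  → R1 = 236 (0b11101100)
  AND R4, R1  → R4 = 67 AND 236 = 64 (0b01000000)
Final: R4 = 64

64


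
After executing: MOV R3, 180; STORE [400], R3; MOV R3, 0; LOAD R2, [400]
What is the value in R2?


Register and memory trace:
  MOV R3, 180  → R3 = 180
  STORE [400], R3  → mem[400] = 180
  MOV R3, 0  → R3 = 0
  LOAD R2, [400]  → R2 = mem[400] = 180
Final: R2 = 180

180


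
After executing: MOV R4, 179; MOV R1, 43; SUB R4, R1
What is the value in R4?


Register state trace:
  MOV R4, 179  → R4 = 179
  MOV R1, 43  → R1 = 43
  SUB R4, R1  → R4 = 179 - 43 = 136
Final: R4 = 136

136


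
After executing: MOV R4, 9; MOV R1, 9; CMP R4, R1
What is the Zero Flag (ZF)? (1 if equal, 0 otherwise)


Register state trace:
  MOV R4, 9  → R4 = 9
  MOV R1, 9  → R1 = 9
  CMP R4, R1  → computes 9 - 9 = 0
  Result is zero, so values are equal
ZF = 1

1


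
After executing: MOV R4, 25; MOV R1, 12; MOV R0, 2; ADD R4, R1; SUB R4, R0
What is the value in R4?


Register state trace:
  MOV R4, 25  → R4 = 25
  MOV R1, 12  → R1 = 12
  MOV R0, 2  → R0 = 2
  ADD R4, R1  → R4 = 25 + 12 = 37
  SUB R4, R0  → R4 = 37 - 2 = 35
Final: R4 = 35

35


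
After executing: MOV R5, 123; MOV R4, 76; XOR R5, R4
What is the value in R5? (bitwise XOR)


Register state trace:
  MOV R5, 123  → R5 = 123 (0b01111011)
  MOV R4, 76  → R4 = 76 (0b01001100)
  XOR R5, R4  → R5 = 123 XOR 76 = 55 (0b00110111)
Final: R5 = 55

55


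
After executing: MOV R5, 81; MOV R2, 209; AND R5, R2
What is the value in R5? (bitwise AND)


Register state trace:
  MOV R5, 81  → R5 = 81 (0b01010001)
  MOV R2, 209  → R2 = 209 (0b11010001)
  AND R5, R2  → R5 = 81 AND 209 = 81 (0b01010001)
Final: R5 = 81

81


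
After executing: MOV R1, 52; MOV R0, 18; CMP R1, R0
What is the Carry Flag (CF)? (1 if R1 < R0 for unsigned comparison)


Register state trace:
  MOV R1, 52  → R1 = 52
  MOV R0, 18  → R0 = 18
  CMP R1, R0  → unsigned 52 - 18: no borrow
  52 >= 18, so CF = 0
CF = 0

0


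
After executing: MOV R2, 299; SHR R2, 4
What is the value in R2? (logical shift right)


Register state trace:
  MOV R2, 299  → R2 = 299
  SHR R2, 4  → R2 = 299 >> 4 = 299 // 2^4 = 18
Final: R2 = 18

18


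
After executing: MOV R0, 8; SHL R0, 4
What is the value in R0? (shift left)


Register state trace:
  MOV R0, 8  → R0 = 8
  SHL R0, 4  → R0 = 8 << 4 = 8 * 2^4 = 128
Final: R0 = 128

128


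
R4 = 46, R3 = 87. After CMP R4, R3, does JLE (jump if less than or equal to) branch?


Trace:
  R4 = 46, R3 = 87
  CMP R4, R3  → compares 46 vs 87
  JLE checks: is 46 less than or equal to 87?
  46 < 87, so condition is true
Branch taken: Yes

Yes


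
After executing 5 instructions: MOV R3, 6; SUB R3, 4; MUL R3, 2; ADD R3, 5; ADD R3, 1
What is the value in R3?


Register state trace:
  MOV R3, 6  → R3 = 6
  SUB R3, 4  → R3 = 6 - 4 = 2
  MUL R3, 2  → R3 = 2 * 2 = 4
  ADD R3, 5  → R3 = 4 + 5 = 9
  ADD R3, 1  → R3 = 9 + 1 = 10
Final: R3 = 10

10


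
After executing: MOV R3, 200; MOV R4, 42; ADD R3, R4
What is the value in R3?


Register state trace:
  MOV R3, 200  → R3 = 200
  MOV R4, 42  → R4 = 42
  ADD R3, R4  → R3 = 200 + 42 = 242
Final: R3 = 242

242


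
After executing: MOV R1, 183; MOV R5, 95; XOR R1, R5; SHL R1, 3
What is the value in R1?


Register state trace:
  MOV R1, 183  → R1 = 183 (0b10110111)
  MOV R5, 95  → R5 = 95 (0b01011111)
  XOR R1, R5  → R1 = 183 XOR 95 = 232 (0b11101000)
  SHL R1, 3  → R1 = 232 << 3 = 1856
Final: R1 = 1856

1856


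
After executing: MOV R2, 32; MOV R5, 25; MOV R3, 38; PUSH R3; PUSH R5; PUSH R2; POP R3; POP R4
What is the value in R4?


Stack trace (top is rightmost):
  MOV R2, 32  → R2 = 32
  MOV R5, 25  → R5 = 25
  MOV R3, 38  → R3 = 38
  PUSH R3  → stack: [38]
  PUSH R5  → stack: [38, 25]
  PUSH R2  → stack: [38, 25, 32]
  POP R3  → R3 = 32, stack: [38, 25]
  POP R4  → R4 = 25, stack: [38]
Final: R4 = 25

25


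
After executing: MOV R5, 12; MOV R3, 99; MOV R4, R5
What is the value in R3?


Register state trace:
  MOV R5, 12  → R5 = 12
  MOV R3, 99  → R3 = 99
  MOV R4, R5  → R4 = 12
Final: R3 = 99

99


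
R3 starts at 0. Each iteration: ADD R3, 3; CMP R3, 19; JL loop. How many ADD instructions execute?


Loop trace (R3 starts at 0, target 19, step 3):
  ADD #1: R3 = 0 + 3 = 3  → 3 < 19, loop
  ADD #2: R3 = 3 + 3 = 6  → 6 < 19, loop
  ADD #3: R3 = 6 + 3 = 9  → 9 < 19, loop
  ADD #4: R3 = 9 + 3 = 12  → 12 < 19, loop
  ADD #5: R3 = 12 + 3 = 15  → 15 < 19, loop
  ADD #6: R3 = 15 + 3 = 18  → 18 < 19, loop
  ADD #7: R3 = 18 + 3 = 21  → 21 >= 19, exit
Total ADD instructions: 7

7


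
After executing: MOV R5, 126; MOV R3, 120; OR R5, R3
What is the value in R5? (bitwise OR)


Register state trace:
  MOV R5, 126  → R5 = 126 (0b01111110)
  MOV R3, 120  → R3 = 120 (0b01111000)
  OR R5, R3   → R5 = 126 OR 120 = 126 (0b01111110)
Final: R5 = 126

126


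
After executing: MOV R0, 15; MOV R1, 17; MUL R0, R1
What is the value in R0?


Register state trace:
  MOV R0, 15  → R0 = 15
  MOV R1, 17  → R1 = 17
  MUL R0, R1  → R0 = 15 * 17 = 255
Final: R0 = 255

255


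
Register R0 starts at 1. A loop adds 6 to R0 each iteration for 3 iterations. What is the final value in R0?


Starting value: R0 = 1
  Iter 1: R0 = 1 + 6 = 7
  Iter 2: R0 = 7 + 6 = 13
  Iter 3: R0 = 13 + 6 = 19
Final: R0 = 19

19


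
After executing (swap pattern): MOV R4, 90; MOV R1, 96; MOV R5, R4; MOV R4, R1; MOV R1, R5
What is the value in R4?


Register state trace (swap pattern):
  MOV R4, 90  → R4 = 90
  MOV R1, 96  → R1 = 96
  MOV R5, R4  → R5 = 90  (save R4)
  MOV R4, R1  → R4 = 96  (R4 gets R1's value)
  MOV R1, R5  → R1 = 90  (R1 gets saved value)
Final: R4 = 96

96


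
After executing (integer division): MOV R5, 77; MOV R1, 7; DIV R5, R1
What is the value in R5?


Register state trace:
  MOV R5, 77  → R5 = 77
  MOV R1, 7  → R1 = 7
  DIV R5, R1  → R5 = 77 // 7 = 11
Final: R5 = 11

11


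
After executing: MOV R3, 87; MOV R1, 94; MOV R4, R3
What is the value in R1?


Register state trace:
  MOV R3, 87  → R3 = 87
  MOV R1, 94  → R1 = 94
  MOV R4, R3  → R4 = 87
Final: R1 = 94

94


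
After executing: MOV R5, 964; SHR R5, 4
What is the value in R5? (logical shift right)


Register state trace:
  MOV R5, 964  → R5 = 964
  SHR R5, 4  → R5 = 964 >> 4 = 964 // 2^4 = 60
Final: R5 = 60

60


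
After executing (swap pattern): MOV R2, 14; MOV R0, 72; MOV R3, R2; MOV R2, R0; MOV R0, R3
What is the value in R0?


Register state trace (swap pattern):
  MOV R2, 14  → R2 = 14
  MOV R0, 72  → R0 = 72
  MOV R3, R2  → R3 = 14  (save R2)
  MOV R2, R0  → R2 = 72  (R2 gets R0's value)
  MOV R0, R3  → R0 = 14  (R0 gets saved value)
Final: R0 = 14

14


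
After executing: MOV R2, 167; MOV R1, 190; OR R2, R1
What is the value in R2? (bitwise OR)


Register state trace:
  MOV R2, 167  → R2 = 167 (0b10100111)
  MOV R1, 190  → R1 = 190 (0b10111110)
  OR R2, R1   → R2 = 167 OR 190 = 191 (0b10111111)
Final: R2 = 191

191


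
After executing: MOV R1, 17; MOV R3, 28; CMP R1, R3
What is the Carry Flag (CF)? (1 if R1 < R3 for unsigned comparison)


Register state trace:
  MOV R1, 17  → R1 = 17
  MOV R3, 28  → R3 = 28
  CMP R1, R3  → unsigned 17 - 28: borrow occurs
  17 < 28, so CF = 1
CF = 1

1


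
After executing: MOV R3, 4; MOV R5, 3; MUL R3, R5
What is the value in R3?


Register state trace:
  MOV R3, 4  → R3 = 4
  MOV R5, 3  → R5 = 3
  MUL R3, R5  → R3 = 4 * 3 = 12
Final: R3 = 12

12


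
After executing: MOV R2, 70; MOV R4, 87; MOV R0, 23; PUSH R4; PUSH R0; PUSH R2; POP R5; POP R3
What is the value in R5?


Stack trace (top is rightmost):
  MOV R2, 70  → R2 = 70
  MOV R4, 87  → R4 = 87
  MOV R0, 23  → R0 = 23
  PUSH R4  → stack: [87]
  PUSH R0  → stack: [87, 23]
  PUSH R2  → stack: [87, 23, 70]
  POP R5  → R5 = 70, stack: [87, 23]
  POP R3  → R3 = 23, stack: [87]
Final: R5 = 70

70


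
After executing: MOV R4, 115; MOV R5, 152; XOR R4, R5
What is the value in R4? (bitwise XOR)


Register state trace:
  MOV R4, 115  → R4 = 115 (0b01110011)
  MOV R5, 152  → R5 = 152 (0b10011000)
  XOR R4, R5  → R4 = 115 XOR 152 = 235 (0b11101011)
Final: R4 = 235

235


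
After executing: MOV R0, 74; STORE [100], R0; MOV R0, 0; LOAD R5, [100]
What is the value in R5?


Register and memory trace:
  MOV R0, 74  → R0 = 74
  STORE [100], R0  → mem[100] = 74
  MOV R0, 0  → R0 = 0
  LOAD R5, [100]  → R5 = mem[100] = 74
Final: R5 = 74

74


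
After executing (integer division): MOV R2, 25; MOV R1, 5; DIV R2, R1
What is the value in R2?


Register state trace:
  MOV R2, 25  → R2 = 25
  MOV R1, 5  → R1 = 5
  DIV R2, R1  → R2 = 25 // 5 = 5
Final: R2 = 5

5


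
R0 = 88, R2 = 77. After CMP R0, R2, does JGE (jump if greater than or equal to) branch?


Trace:
  R0 = 88, R2 = 77
  CMP R0, R2  → compares 88 vs 77
  JGE checks: is 88 greater than or equal to 77?
  88 > 77, so condition is true
Branch taken: Yes

Yes


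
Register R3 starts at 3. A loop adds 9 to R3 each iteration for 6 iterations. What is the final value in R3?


Starting value: R3 = 3
  Iter 1: R3 = 3 + 9 = 12
  Iter 2: R3 = 12 + 9 = 21
  Iter 3: R3 = 21 + 9 = 30
  Iter 4: R3 = 30 + 9 = 39
  Iter 5: R3 = 39 + 9 = 48
  Iter 6: R3 = 48 + 9 = 57
Final: R3 = 57

57


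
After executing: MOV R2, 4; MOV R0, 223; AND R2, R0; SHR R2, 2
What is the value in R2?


Register state trace:
  MOV R2, 4  → R2 = 4 (0b00000100)
  MOV R0, 223  → R0 = 223 (0b11011111)
  AND R2, R0  → R2 = 4 AND 223 = 4 (0b00000100)
  SHR R2, 2  → R2 = 4 >> 2 = 1
Final: R2 = 1

1


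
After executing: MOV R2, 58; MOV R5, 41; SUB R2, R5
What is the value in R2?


Register state trace:
  MOV R2, 58  → R2 = 58
  MOV R5, 41  → R5 = 41
  SUB R2, R5  → R2 = 58 - 41 = 17
Final: R2 = 17

17


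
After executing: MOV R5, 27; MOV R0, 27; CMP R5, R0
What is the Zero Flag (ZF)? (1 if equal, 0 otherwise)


Register state trace:
  MOV R5, 27  → R5 = 27
  MOV R0, 27  → R0 = 27
  CMP R5, R0  → computes 27 - 27 = 0
  Result is zero, so values are equal
ZF = 1

1


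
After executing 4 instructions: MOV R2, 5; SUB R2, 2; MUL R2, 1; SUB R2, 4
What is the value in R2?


Register state trace:
  MOV R2, 5  → R2 = 5
  SUB R2, 2  → R2 = 5 - 2 = 3
  MUL R2, 1  → R2 = 3 * 1 = 3
  SUB R2, 4  → R2 = 3 - 4 = -1
Final: R2 = -1

-1


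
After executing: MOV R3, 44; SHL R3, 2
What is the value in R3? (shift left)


Register state trace:
  MOV R3, 44  → R3 = 44
  SHL R3, 2  → R3 = 44 << 2 = 44 * 2^2 = 176
Final: R3 = 176

176


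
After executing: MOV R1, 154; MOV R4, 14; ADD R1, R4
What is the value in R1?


Register state trace:
  MOV R1, 154  → R1 = 154
  MOV R4, 14  → R4 = 14
  ADD R1, R4  → R1 = 154 + 14 = 168
Final: R1 = 168

168


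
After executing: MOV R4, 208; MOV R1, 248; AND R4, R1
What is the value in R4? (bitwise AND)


Register state trace:
  MOV R4, 208  → R4 = 208 (0b11010000)
  MOV R1, 248  → R1 = 248 (0b11111000)
  AND R4, R1  → R4 = 208 AND 248 = 208 (0b11010000)
Final: R4 = 208

208


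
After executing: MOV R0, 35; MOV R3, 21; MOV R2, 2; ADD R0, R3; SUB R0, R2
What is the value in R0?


Register state trace:
  MOV R0, 35  → R0 = 35
  MOV R3, 21  → R3 = 21
  MOV R2, 2  → R2 = 2
  ADD R0, R3  → R0 = 35 + 21 = 56
  SUB R0, R2  → R0 = 56 - 2 = 54
Final: R0 = 54

54


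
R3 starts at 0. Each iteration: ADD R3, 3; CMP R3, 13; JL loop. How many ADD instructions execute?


Loop trace (R3 starts at 0, target 13, step 3):
  ADD #1: R3 = 0 + 3 = 3  → 3 < 13, loop
  ADD #2: R3 = 3 + 3 = 6  → 6 < 13, loop
  ADD #3: R3 = 6 + 3 = 9  → 9 < 13, loop
  ADD #4: R3 = 9 + 3 = 12  → 12 < 13, loop
  ADD #5: R3 = 12 + 3 = 15  → 15 >= 13, exit
Total ADD instructions: 5

5


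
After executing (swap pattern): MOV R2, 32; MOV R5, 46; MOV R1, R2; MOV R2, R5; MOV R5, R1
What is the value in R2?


Register state trace (swap pattern):
  MOV R2, 32  → R2 = 32
  MOV R5, 46  → R5 = 46
  MOV R1, R2  → R1 = 32  (save R2)
  MOV R2, R5  → R2 = 46  (R2 gets R5's value)
  MOV R5, R1  → R5 = 32  (R5 gets saved value)
Final: R2 = 46

46


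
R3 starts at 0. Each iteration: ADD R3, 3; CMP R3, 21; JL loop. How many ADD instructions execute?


Loop trace (R3 starts at 0, target 21, step 3):
  ADD #1: R3 = 0 + 3 = 3  → 3 < 21, loop
  ADD #2: R3 = 3 + 3 = 6  → 6 < 21, loop
  ADD #3: R3 = 6 + 3 = 9  → 9 < 21, loop
  ADD #4: R3 = 9 + 3 = 12  → 12 < 21, loop
  ADD #5: R3 = 12 + 3 = 15  → 15 < 21, loop
  ADD #6: R3 = 15 + 3 = 18  → 18 < 21, loop
  ADD #7: R3 = 18 + 3 = 21  → 21 >= 21, exit
Total ADD instructions: 7

7


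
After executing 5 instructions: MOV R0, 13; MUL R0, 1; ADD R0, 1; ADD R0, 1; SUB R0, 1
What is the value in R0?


Register state trace:
  MOV R0, 13  → R0 = 13
  MUL R0, 1  → R0 = 13 * 1 = 13
  ADD R0, 1  → R0 = 13 + 1 = 14
  ADD R0, 1  → R0 = 14 + 1 = 15
  SUB R0, 1  → R0 = 15 - 1 = 14
Final: R0 = 14

14


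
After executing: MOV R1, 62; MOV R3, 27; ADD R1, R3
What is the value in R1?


Register state trace:
  MOV R1, 62  → R1 = 62
  MOV R3, 27  → R3 = 27
  ADD R1, R3  → R1 = 62 + 27 = 89
Final: R1 = 89

89


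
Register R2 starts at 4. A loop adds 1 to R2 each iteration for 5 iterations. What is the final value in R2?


Starting value: R2 = 4
  Iter 1: R2 = 4 + 1 = 5
  Iter 2: R2 = 5 + 1 = 6
  Iter 3: R2 = 6 + 1 = 7
  Iter 4: R2 = 7 + 1 = 8
  Iter 5: R2 = 8 + 1 = 9
Final: R2 = 9

9


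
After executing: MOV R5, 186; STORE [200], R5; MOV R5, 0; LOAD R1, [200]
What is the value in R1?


Register and memory trace:
  MOV R5, 186  → R5 = 186
  STORE [200], R5  → mem[200] = 186
  MOV R5, 0  → R5 = 0
  LOAD R1, [200]  → R1 = mem[200] = 186
Final: R1 = 186

186


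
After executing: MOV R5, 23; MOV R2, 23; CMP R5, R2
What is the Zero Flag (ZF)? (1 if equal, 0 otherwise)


Register state trace:
  MOV R5, 23  → R5 = 23
  MOV R2, 23  → R2 = 23
  CMP R5, R2  → computes 23 - 23 = 0
  Result is zero, so values are equal
ZF = 1

1


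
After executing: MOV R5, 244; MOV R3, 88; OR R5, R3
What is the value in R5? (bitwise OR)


Register state trace:
  MOV R5, 244  → R5 = 244 (0b11110100)
  MOV R3, 88  → R3 = 88 (0b01011000)
  OR R5, R3   → R5 = 244 OR 88 = 252 (0b11111100)
Final: R5 = 252

252


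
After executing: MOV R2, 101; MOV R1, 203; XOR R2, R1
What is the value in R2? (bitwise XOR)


Register state trace:
  MOV R2, 101  → R2 = 101 (0b01100101)
  MOV R1, 203  → R1 = 203 (0b11001011)
  XOR R2, R1  → R2 = 101 XOR 203 = 174 (0b10101110)
Final: R2 = 174

174


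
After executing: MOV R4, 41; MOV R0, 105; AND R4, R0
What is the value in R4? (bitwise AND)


Register state trace:
  MOV R4, 41  → R4 = 41 (0b00101001)
  MOV R0, 105  → R0 = 105 (0b01101001)
  AND R4, R0  → R4 = 41 AND 105 = 41 (0b00101001)
Final: R4 = 41

41


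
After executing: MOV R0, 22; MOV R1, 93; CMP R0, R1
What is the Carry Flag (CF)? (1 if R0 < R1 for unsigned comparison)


Register state trace:
  MOV R0, 22  → R0 = 22
  MOV R1, 93  → R1 = 93
  CMP R0, R1  → unsigned 22 - 93: borrow occurs
  22 < 93, so CF = 1
CF = 1

1


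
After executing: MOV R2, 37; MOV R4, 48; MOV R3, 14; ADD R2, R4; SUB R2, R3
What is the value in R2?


Register state trace:
  MOV R2, 37  → R2 = 37
  MOV R4, 48  → R4 = 48
  MOV R3, 14  → R3 = 14
  ADD R2, R4  → R2 = 37 + 48 = 85
  SUB R2, R3  → R2 = 85 - 14 = 71
Final: R2 = 71

71


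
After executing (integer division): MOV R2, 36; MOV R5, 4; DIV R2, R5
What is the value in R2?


Register state trace:
  MOV R2, 36  → R2 = 36
  MOV R5, 4  → R5 = 4
  DIV R2, R5  → R2 = 36 // 4 = 9
Final: R2 = 9

9


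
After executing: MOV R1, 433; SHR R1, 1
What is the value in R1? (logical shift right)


Register state trace:
  MOV R1, 433  → R1 = 433
  SHR R1, 1  → R1 = 433 >> 1 = 433 // 2^1 = 216
Final: R1 = 216

216


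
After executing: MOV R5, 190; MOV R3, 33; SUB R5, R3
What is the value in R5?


Register state trace:
  MOV R5, 190  → R5 = 190
  MOV R3, 33  → R3 = 33
  SUB R5, R3  → R5 = 190 - 33 = 157
Final: R5 = 157

157


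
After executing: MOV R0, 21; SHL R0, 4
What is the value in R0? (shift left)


Register state trace:
  MOV R0, 21  → R0 = 21
  SHL R0, 4  → R0 = 21 << 4 = 21 * 2^4 = 336
Final: R0 = 336

336


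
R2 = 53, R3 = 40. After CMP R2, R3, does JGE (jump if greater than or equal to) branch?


Trace:
  R2 = 53, R3 = 40
  CMP R2, R3  → compares 53 vs 40
  JGE checks: is 53 greater than or equal to 40?
  53 > 40, so condition is true
Branch taken: Yes

Yes


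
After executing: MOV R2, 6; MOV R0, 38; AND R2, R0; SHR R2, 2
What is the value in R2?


Register state trace:
  MOV R2, 6  → R2 = 6 (0b00000110)
  MOV R0, 38  → R0 = 38 (0b00100110)
  AND R2, R0  → R2 = 6 AND 38 = 6 (0b00000110)
  SHR R2, 2  → R2 = 6 >> 2 = 1
Final: R2 = 1

1


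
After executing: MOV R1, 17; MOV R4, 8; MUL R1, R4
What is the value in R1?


Register state trace:
  MOV R1, 17  → R1 = 17
  MOV R4, 8  → R4 = 8
  MUL R1, R4  → R1 = 17 * 8 = 136
Final: R1 = 136

136


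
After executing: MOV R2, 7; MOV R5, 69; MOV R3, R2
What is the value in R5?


Register state trace:
  MOV R2, 7  → R2 = 7
  MOV R5, 69  → R5 = 69
  MOV R3, R2  → R3 = 7
Final: R5 = 69

69


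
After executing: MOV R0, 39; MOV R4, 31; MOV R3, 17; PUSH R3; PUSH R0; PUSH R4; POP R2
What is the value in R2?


Stack trace (top is rightmost):
  MOV R0, 39  → R0 = 39
  MOV R4, 31  → R4 = 31
  MOV R3, 17  → R3 = 17
  PUSH R3  → stack: [17]
  PUSH R0  → stack: [17, 39]
  PUSH R4  → stack: [17, 39, 31]
  POP R2  → R2 = 31, stack: [17, 39]
Final: R2 = 31

31


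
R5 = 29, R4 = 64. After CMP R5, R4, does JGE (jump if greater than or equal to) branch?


Trace:
  R5 = 29, R4 = 64
  CMP R5, R4  → compares 29 vs 64
  JGE checks: is 29 greater than or equal to 64?
  29 < 64, so condition is false
Branch taken: No

No


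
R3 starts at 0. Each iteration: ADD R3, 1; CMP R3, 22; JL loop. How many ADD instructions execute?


Loop trace (R3 starts at 0, target 22, step 1):
  ADD #1: R3 = 0 + 1 = 1  → 1 < 22, loop
  ADD #2: R3 = 1 + 1 = 2  → 2 < 22, loop
  ADD #3: R3 = 2 + 1 = 3  → 3 < 22, loop
  ADD #4: R3 = 3 + 1 = 4  → 4 < 22, loop
  ADD #5: R3 = 4 + 1 = 5  → 5 < 22, loop
  ADD #6: R3 = 5 + 1 = 6  → 6 < 22, loop
  ADD #7: R3 = 6 + 1 = 7  → 7 < 22, loop
  ADD #8: R3 = 7 + 1 = 8  → 8 < 22, loop
  ADD #9: R3 = 8 + 1 = 9  → 9 < 22, loop
  ADD #10: R3 = 9 + 1 = 10  → 10 < 22, loop
  ADD #11: R3 = 10 + 1 = 11  → 11 < 22, loop
  ADD #12: R3 = 11 + 1 = 12  → 12 < 22, loop
  ADD #13: R3 = 12 + 1 = 13  → 13 < 22, loop
  ADD #14: R3 = 13 + 1 = 14  → 14 < 22, loop
  ADD #15: R3 = 14 + 1 = 15  → 15 < 22, loop
  ADD #16: R3 = 15 + 1 = 16  → 16 < 22, loop
  ADD #17: R3 = 16 + 1 = 17  → 17 < 22, loop
  ADD #18: R3 = 17 + 1 = 18  → 18 < 22, loop
  ADD #19: R3 = 18 + 1 = 19  → 19 < 22, loop
  ADD #20: R3 = 19 + 1 = 20  → 20 < 22, loop
  ADD #21: R3 = 20 + 1 = 21  → 21 < 22, loop
  ADD #22: R3 = 21 + 1 = 22  → 22 >= 22, exit
Total ADD instructions: 22

22


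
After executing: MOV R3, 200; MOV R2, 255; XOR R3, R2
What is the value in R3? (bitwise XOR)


Register state trace:
  MOV R3, 200  → R3 = 200 (0b11001000)
  MOV R2, 255  → R2 = 255 (0b11111111)
  XOR R3, R2  → R3 = 200 XOR 255 = 55 (0b00110111)
Final: R3 = 55

55
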